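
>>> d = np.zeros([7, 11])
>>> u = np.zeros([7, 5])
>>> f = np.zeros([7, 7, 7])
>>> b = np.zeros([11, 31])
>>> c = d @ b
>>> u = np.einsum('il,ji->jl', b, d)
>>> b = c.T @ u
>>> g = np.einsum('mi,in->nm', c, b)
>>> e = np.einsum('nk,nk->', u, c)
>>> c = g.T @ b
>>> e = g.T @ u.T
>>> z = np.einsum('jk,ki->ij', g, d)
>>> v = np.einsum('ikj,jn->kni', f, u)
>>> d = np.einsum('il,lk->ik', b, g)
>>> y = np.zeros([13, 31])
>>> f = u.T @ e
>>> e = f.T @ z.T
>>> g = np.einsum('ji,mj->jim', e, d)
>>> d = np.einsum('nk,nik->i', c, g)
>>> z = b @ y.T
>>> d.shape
(11,)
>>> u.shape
(7, 31)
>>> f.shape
(31, 7)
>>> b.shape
(31, 31)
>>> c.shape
(7, 31)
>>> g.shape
(7, 11, 31)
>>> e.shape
(7, 11)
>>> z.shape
(31, 13)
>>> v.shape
(7, 31, 7)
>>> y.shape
(13, 31)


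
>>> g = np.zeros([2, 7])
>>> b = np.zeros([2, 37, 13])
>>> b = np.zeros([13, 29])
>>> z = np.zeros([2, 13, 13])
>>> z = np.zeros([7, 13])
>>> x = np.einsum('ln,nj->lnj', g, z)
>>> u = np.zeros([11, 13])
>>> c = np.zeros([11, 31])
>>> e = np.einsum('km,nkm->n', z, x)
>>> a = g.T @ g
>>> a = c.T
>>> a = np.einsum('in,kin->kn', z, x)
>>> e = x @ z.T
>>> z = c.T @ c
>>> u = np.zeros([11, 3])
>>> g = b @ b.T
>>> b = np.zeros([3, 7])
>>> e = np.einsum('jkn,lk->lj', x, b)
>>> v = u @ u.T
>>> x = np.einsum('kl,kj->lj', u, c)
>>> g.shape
(13, 13)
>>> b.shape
(3, 7)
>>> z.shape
(31, 31)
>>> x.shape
(3, 31)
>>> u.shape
(11, 3)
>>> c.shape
(11, 31)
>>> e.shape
(3, 2)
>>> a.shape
(2, 13)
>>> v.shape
(11, 11)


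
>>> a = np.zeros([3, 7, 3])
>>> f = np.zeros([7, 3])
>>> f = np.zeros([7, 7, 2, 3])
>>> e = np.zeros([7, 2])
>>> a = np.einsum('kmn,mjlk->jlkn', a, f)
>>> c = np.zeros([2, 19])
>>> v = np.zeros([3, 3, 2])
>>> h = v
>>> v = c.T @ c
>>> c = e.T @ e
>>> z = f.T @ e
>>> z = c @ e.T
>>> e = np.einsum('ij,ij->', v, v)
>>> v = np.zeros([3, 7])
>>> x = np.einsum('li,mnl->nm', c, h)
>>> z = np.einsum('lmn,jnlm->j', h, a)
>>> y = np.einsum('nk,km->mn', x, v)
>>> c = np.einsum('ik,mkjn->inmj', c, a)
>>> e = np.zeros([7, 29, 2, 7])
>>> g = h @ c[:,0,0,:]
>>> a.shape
(7, 2, 3, 3)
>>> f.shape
(7, 7, 2, 3)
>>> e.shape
(7, 29, 2, 7)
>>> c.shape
(2, 3, 7, 3)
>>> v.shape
(3, 7)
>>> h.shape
(3, 3, 2)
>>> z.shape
(7,)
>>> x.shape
(3, 3)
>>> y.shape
(7, 3)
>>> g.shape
(3, 3, 3)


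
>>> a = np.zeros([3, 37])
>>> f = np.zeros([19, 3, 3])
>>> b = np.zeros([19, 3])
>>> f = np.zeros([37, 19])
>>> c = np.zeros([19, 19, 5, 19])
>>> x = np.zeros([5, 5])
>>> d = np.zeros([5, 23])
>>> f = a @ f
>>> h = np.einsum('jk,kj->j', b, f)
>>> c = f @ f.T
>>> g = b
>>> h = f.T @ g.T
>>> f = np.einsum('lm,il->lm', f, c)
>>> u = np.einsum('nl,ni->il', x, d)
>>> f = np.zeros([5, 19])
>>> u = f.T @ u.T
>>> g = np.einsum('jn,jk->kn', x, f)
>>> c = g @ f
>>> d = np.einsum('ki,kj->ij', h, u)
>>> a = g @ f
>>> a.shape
(19, 19)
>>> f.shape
(5, 19)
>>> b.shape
(19, 3)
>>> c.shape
(19, 19)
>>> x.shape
(5, 5)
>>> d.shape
(19, 23)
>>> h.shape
(19, 19)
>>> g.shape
(19, 5)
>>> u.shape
(19, 23)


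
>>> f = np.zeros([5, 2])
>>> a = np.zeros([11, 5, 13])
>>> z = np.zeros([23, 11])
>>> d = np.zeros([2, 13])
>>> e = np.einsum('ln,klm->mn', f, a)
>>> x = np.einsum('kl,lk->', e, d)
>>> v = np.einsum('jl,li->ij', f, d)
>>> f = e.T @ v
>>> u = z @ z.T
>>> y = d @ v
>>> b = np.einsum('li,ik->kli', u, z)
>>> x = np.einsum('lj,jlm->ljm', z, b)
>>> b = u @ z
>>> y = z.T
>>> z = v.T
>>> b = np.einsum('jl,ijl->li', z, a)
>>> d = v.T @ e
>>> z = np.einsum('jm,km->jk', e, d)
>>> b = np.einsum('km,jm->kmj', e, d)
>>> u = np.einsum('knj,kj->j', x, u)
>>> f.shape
(2, 5)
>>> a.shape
(11, 5, 13)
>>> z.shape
(13, 5)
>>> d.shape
(5, 2)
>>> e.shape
(13, 2)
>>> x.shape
(23, 11, 23)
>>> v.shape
(13, 5)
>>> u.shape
(23,)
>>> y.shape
(11, 23)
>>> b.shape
(13, 2, 5)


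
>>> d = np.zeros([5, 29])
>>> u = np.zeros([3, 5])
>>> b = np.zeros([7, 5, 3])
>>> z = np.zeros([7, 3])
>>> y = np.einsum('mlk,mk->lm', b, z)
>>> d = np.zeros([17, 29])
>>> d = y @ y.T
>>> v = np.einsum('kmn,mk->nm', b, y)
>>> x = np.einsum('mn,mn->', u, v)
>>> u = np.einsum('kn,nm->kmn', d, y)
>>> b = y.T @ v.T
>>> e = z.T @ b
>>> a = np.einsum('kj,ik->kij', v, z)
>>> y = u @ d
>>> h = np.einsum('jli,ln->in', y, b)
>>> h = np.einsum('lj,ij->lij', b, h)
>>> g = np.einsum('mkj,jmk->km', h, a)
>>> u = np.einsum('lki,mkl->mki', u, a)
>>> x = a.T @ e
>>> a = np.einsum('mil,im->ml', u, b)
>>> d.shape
(5, 5)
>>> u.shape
(3, 7, 5)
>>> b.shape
(7, 3)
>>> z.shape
(7, 3)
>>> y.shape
(5, 7, 5)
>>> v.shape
(3, 5)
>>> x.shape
(5, 7, 3)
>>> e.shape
(3, 3)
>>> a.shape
(3, 5)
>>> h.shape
(7, 5, 3)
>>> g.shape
(5, 7)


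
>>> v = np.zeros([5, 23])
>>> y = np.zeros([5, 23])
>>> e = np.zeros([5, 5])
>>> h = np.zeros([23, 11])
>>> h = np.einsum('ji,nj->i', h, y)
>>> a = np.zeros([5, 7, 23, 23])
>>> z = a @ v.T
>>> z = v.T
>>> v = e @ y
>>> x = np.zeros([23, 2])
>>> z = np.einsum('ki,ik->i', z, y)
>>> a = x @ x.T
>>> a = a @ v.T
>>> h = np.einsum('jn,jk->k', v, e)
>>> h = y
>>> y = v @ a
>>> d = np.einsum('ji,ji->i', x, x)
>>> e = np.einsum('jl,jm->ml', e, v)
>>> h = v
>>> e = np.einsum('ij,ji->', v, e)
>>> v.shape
(5, 23)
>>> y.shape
(5, 5)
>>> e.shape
()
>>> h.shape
(5, 23)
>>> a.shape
(23, 5)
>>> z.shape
(5,)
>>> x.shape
(23, 2)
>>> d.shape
(2,)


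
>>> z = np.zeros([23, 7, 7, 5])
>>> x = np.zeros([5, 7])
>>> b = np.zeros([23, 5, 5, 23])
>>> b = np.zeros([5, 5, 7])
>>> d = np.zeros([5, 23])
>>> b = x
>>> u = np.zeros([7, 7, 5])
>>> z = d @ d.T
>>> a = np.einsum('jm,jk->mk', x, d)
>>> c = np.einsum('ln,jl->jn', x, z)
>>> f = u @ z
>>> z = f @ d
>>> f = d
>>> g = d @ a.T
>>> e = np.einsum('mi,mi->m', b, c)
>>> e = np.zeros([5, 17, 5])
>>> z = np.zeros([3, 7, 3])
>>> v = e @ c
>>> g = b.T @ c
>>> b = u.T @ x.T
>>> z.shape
(3, 7, 3)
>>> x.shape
(5, 7)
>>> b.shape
(5, 7, 5)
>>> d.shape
(5, 23)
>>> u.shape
(7, 7, 5)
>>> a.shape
(7, 23)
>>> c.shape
(5, 7)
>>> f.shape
(5, 23)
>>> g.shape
(7, 7)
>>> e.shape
(5, 17, 5)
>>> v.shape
(5, 17, 7)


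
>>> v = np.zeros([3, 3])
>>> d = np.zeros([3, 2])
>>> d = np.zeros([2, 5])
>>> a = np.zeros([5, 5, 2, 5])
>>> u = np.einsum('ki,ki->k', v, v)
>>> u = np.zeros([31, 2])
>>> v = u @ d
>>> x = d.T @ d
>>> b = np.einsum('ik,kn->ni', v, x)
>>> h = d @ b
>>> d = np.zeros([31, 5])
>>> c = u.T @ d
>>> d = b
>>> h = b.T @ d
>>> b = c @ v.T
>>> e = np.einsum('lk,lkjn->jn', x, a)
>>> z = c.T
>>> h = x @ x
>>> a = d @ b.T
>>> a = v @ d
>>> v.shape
(31, 5)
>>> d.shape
(5, 31)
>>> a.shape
(31, 31)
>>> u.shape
(31, 2)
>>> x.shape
(5, 5)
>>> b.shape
(2, 31)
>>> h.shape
(5, 5)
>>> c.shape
(2, 5)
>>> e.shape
(2, 5)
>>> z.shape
(5, 2)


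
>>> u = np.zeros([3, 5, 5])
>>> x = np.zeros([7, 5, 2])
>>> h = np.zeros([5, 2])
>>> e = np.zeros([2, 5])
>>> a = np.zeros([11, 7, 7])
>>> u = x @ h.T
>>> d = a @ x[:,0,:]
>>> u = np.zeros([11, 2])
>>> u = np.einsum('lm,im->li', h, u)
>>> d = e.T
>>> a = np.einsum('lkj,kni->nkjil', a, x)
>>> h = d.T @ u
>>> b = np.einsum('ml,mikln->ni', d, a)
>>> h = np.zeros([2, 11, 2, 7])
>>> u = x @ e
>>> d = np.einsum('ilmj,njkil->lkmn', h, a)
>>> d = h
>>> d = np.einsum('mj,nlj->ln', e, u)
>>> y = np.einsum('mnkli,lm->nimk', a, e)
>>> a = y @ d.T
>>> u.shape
(7, 5, 5)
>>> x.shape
(7, 5, 2)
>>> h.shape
(2, 11, 2, 7)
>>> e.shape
(2, 5)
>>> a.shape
(7, 11, 5, 5)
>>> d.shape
(5, 7)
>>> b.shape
(11, 7)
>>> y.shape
(7, 11, 5, 7)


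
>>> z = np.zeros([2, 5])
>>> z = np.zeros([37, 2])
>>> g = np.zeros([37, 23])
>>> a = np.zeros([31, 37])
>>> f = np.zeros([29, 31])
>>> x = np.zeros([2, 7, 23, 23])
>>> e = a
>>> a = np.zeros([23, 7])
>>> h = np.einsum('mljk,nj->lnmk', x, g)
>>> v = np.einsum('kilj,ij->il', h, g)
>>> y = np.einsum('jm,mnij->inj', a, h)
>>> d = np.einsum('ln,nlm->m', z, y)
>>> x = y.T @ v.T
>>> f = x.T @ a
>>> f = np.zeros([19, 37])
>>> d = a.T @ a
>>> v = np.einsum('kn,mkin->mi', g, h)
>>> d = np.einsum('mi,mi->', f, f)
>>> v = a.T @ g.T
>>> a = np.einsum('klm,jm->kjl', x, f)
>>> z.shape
(37, 2)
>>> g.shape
(37, 23)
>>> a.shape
(23, 19, 37)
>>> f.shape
(19, 37)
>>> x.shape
(23, 37, 37)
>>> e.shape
(31, 37)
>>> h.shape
(7, 37, 2, 23)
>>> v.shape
(7, 37)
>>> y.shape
(2, 37, 23)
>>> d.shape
()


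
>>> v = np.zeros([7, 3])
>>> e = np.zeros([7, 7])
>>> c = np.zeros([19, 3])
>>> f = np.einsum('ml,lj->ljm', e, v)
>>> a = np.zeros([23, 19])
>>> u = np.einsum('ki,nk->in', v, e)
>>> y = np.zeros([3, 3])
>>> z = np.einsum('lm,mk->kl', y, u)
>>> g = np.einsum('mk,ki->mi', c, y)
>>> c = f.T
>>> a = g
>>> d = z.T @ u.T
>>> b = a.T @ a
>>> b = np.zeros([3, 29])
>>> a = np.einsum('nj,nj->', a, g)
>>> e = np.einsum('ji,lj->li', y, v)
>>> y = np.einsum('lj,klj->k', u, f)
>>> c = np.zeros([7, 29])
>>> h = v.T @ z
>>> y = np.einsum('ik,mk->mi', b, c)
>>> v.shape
(7, 3)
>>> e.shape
(7, 3)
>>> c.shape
(7, 29)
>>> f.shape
(7, 3, 7)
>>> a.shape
()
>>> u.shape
(3, 7)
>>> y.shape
(7, 3)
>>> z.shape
(7, 3)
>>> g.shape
(19, 3)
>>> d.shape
(3, 3)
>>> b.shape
(3, 29)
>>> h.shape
(3, 3)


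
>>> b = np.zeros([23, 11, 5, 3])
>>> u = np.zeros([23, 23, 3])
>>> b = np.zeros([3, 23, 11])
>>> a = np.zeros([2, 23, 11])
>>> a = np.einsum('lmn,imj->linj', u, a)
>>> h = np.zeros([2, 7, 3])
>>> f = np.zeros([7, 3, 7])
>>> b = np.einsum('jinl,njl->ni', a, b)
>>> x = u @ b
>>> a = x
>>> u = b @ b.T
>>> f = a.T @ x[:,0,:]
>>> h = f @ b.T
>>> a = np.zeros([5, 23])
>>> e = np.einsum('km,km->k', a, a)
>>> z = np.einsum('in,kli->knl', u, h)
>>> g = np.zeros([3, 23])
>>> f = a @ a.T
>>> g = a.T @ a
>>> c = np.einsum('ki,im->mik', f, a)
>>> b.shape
(3, 2)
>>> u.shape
(3, 3)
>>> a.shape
(5, 23)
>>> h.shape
(2, 23, 3)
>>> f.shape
(5, 5)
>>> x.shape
(23, 23, 2)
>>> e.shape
(5,)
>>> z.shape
(2, 3, 23)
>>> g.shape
(23, 23)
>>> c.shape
(23, 5, 5)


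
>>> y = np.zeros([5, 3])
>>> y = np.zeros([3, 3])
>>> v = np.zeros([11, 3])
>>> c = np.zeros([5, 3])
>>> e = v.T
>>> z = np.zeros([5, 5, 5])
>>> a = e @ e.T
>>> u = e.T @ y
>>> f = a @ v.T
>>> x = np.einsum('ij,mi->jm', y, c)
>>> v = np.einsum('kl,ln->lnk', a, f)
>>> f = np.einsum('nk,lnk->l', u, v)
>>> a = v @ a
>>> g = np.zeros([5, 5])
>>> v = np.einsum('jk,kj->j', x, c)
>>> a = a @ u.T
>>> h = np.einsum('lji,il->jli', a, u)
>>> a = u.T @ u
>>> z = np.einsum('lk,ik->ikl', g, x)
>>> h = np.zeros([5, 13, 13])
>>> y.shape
(3, 3)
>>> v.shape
(3,)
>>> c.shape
(5, 3)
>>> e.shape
(3, 11)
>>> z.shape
(3, 5, 5)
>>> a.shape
(3, 3)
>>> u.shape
(11, 3)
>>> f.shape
(3,)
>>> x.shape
(3, 5)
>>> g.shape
(5, 5)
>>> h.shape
(5, 13, 13)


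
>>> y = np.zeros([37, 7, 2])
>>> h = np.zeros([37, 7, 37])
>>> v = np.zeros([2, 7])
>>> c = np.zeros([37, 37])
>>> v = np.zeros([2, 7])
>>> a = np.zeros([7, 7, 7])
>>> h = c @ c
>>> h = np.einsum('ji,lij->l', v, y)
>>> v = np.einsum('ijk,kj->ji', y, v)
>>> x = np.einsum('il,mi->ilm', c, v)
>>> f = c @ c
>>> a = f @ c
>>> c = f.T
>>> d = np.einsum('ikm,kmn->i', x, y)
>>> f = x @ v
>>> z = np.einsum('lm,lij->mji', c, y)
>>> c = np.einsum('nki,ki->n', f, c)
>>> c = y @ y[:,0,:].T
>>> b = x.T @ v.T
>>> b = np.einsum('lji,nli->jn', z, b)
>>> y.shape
(37, 7, 2)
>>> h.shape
(37,)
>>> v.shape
(7, 37)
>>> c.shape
(37, 7, 37)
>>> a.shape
(37, 37)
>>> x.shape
(37, 37, 7)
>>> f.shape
(37, 37, 37)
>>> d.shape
(37,)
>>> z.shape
(37, 2, 7)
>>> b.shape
(2, 7)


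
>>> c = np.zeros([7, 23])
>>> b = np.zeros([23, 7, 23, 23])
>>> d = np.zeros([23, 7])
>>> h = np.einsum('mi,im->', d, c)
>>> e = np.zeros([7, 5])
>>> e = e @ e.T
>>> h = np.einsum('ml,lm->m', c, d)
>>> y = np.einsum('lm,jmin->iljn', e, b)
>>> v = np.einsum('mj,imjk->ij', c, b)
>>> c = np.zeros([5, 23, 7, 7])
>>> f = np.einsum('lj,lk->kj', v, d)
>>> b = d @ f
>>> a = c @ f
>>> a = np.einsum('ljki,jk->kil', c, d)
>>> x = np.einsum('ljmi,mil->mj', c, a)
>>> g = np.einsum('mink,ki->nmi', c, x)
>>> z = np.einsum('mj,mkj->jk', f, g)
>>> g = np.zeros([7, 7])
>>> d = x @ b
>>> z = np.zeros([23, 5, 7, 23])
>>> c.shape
(5, 23, 7, 7)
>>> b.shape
(23, 23)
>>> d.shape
(7, 23)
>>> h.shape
(7,)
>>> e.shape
(7, 7)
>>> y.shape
(23, 7, 23, 23)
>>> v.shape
(23, 23)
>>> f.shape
(7, 23)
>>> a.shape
(7, 7, 5)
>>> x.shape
(7, 23)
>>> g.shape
(7, 7)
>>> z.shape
(23, 5, 7, 23)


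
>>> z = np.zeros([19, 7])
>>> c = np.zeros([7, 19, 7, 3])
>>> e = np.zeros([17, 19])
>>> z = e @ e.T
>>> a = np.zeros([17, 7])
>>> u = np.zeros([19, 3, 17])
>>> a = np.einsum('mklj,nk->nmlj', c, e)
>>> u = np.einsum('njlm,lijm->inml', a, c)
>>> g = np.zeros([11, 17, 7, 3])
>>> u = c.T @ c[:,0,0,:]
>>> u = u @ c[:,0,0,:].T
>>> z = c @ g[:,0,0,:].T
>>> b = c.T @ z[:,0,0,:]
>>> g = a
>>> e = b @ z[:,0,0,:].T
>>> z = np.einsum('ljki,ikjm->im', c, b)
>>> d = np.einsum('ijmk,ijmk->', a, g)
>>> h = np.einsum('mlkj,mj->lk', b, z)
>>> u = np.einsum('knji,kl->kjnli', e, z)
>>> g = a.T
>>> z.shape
(3, 11)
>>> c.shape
(7, 19, 7, 3)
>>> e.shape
(3, 7, 19, 7)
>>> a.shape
(17, 7, 7, 3)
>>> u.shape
(3, 19, 7, 11, 7)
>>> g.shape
(3, 7, 7, 17)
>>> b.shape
(3, 7, 19, 11)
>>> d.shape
()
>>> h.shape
(7, 19)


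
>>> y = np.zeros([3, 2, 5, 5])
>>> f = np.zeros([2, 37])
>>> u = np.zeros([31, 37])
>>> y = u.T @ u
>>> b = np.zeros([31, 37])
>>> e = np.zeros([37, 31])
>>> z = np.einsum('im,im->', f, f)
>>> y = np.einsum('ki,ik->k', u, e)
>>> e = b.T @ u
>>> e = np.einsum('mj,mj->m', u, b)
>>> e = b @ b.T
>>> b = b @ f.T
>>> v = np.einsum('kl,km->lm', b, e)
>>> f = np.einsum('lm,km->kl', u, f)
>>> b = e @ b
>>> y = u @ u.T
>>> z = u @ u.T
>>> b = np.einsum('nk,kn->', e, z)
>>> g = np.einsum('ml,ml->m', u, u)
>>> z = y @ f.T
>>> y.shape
(31, 31)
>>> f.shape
(2, 31)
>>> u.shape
(31, 37)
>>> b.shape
()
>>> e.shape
(31, 31)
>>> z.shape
(31, 2)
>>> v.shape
(2, 31)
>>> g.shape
(31,)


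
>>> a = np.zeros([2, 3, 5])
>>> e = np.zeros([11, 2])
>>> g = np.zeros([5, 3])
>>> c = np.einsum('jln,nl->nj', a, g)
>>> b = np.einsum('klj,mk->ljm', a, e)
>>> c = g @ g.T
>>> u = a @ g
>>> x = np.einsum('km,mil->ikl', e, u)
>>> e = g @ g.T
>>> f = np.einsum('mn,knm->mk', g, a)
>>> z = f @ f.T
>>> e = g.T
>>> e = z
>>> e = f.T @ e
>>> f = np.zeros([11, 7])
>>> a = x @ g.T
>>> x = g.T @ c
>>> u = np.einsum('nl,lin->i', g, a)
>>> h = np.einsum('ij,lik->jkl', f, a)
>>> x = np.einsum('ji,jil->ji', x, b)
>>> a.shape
(3, 11, 5)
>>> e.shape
(2, 5)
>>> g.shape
(5, 3)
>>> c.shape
(5, 5)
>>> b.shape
(3, 5, 11)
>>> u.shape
(11,)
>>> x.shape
(3, 5)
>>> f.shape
(11, 7)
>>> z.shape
(5, 5)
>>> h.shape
(7, 5, 3)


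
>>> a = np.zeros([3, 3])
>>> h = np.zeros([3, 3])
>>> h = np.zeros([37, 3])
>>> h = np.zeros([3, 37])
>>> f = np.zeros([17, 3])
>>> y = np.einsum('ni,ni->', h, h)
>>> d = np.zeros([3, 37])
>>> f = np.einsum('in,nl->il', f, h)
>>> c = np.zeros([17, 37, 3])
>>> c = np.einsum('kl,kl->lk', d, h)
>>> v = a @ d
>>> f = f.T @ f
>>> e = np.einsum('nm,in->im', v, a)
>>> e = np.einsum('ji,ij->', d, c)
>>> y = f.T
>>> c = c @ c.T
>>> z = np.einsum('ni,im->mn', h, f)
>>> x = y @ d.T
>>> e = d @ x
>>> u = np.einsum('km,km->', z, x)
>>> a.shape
(3, 3)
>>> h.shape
(3, 37)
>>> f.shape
(37, 37)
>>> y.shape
(37, 37)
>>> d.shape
(3, 37)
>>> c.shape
(37, 37)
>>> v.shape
(3, 37)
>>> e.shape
(3, 3)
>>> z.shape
(37, 3)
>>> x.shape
(37, 3)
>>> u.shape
()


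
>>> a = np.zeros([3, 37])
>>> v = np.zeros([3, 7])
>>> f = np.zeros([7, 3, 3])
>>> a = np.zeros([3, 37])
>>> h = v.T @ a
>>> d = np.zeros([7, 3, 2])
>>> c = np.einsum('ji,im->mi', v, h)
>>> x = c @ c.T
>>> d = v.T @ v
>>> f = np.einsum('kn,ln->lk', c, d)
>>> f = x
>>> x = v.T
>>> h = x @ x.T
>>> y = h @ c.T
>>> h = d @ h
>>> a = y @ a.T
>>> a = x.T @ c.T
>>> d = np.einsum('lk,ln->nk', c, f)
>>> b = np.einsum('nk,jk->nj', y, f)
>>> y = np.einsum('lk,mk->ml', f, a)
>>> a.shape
(3, 37)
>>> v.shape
(3, 7)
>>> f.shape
(37, 37)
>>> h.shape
(7, 7)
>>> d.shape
(37, 7)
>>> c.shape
(37, 7)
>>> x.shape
(7, 3)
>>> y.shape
(3, 37)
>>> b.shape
(7, 37)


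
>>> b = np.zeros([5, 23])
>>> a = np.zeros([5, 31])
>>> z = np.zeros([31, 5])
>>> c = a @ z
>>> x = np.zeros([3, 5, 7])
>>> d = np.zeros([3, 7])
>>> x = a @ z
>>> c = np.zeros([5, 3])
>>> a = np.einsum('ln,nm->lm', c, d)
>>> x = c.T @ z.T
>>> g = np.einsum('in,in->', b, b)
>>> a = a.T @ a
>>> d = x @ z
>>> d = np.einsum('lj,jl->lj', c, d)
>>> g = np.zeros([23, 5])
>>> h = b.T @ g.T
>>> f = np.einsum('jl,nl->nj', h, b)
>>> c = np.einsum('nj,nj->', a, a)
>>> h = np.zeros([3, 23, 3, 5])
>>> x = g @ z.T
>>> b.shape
(5, 23)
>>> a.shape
(7, 7)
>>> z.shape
(31, 5)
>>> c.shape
()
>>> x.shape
(23, 31)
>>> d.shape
(5, 3)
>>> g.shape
(23, 5)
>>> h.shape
(3, 23, 3, 5)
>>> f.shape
(5, 23)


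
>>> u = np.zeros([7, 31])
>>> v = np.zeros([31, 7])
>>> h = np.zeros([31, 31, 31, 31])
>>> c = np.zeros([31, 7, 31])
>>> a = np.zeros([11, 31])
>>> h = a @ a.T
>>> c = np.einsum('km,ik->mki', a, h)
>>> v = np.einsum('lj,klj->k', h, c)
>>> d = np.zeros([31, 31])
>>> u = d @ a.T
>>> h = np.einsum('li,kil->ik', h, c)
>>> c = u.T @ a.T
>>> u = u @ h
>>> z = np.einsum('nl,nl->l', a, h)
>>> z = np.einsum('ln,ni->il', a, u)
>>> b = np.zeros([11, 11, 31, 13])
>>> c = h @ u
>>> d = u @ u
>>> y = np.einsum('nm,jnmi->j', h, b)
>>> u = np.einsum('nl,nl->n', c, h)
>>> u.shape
(11,)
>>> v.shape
(31,)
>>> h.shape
(11, 31)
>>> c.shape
(11, 31)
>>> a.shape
(11, 31)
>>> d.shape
(31, 31)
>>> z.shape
(31, 11)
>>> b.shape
(11, 11, 31, 13)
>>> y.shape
(11,)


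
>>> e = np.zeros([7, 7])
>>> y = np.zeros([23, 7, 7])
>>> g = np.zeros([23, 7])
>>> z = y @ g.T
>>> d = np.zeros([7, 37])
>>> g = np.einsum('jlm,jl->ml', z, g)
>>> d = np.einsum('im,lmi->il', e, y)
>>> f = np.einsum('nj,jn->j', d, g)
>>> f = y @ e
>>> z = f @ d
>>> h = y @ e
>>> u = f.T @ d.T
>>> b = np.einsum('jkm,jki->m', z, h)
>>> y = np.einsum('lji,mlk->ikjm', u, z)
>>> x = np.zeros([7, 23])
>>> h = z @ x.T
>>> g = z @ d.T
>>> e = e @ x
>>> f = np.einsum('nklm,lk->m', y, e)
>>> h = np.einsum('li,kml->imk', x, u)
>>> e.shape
(7, 23)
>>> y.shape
(7, 23, 7, 23)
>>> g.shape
(23, 7, 7)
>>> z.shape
(23, 7, 23)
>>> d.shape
(7, 23)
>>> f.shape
(23,)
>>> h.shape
(23, 7, 7)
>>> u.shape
(7, 7, 7)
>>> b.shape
(23,)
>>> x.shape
(7, 23)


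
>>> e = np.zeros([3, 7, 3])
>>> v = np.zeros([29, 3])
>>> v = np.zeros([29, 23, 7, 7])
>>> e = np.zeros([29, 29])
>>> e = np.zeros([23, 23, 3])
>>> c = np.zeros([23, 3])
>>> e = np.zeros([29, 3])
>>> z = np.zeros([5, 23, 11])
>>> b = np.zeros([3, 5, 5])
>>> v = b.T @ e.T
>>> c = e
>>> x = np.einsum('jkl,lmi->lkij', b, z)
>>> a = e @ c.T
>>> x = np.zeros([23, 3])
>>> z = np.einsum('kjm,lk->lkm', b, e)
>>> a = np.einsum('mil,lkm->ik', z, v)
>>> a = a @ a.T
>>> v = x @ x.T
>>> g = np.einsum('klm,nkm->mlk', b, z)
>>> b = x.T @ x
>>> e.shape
(29, 3)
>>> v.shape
(23, 23)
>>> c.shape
(29, 3)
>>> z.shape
(29, 3, 5)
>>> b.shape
(3, 3)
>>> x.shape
(23, 3)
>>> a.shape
(3, 3)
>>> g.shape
(5, 5, 3)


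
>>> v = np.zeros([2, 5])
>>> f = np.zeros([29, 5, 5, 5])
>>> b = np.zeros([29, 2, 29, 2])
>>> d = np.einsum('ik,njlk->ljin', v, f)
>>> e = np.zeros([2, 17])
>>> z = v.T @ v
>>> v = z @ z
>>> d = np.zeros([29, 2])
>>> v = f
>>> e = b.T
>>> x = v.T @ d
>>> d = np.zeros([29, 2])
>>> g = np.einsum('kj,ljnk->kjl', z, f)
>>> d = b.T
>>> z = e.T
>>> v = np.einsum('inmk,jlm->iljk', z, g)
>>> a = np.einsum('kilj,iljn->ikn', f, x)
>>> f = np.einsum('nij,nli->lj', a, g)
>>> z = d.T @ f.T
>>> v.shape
(29, 5, 5, 2)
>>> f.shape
(5, 2)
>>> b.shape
(29, 2, 29, 2)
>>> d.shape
(2, 29, 2, 29)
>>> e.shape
(2, 29, 2, 29)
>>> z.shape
(29, 2, 29, 5)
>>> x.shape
(5, 5, 5, 2)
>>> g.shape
(5, 5, 29)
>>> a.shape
(5, 29, 2)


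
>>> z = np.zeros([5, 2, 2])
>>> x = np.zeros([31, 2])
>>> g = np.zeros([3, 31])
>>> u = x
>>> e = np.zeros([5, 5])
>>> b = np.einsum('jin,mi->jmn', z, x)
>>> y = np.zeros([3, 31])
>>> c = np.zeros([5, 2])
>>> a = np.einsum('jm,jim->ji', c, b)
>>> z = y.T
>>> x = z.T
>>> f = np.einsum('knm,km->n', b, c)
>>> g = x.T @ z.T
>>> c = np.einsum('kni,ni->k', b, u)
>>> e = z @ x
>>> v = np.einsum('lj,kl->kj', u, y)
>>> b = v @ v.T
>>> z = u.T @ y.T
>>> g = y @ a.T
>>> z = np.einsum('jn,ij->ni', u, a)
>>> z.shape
(2, 5)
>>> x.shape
(3, 31)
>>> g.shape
(3, 5)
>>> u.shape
(31, 2)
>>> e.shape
(31, 31)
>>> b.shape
(3, 3)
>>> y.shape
(3, 31)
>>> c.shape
(5,)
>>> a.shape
(5, 31)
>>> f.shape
(31,)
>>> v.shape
(3, 2)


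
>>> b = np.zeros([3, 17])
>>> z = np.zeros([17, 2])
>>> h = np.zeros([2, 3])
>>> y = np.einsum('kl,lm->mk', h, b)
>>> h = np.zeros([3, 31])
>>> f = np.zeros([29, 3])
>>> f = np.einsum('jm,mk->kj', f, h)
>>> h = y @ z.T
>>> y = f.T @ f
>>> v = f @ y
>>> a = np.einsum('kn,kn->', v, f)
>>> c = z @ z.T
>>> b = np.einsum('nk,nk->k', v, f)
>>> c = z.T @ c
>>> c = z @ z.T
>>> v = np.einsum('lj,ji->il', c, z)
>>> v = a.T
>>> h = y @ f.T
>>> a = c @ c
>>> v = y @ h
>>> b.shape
(29,)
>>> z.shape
(17, 2)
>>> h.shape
(29, 31)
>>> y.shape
(29, 29)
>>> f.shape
(31, 29)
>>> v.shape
(29, 31)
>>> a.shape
(17, 17)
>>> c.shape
(17, 17)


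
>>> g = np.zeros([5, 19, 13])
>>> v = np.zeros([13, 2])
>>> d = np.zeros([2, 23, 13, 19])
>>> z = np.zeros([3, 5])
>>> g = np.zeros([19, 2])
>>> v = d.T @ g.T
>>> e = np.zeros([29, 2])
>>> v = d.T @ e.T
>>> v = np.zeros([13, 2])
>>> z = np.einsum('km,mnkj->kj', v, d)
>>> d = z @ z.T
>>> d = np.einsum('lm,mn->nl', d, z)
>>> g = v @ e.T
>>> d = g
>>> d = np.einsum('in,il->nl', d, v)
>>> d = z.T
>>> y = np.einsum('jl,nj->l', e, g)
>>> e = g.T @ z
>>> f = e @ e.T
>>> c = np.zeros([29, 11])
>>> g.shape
(13, 29)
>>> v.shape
(13, 2)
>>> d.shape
(19, 13)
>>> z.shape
(13, 19)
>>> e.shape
(29, 19)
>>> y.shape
(2,)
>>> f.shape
(29, 29)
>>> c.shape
(29, 11)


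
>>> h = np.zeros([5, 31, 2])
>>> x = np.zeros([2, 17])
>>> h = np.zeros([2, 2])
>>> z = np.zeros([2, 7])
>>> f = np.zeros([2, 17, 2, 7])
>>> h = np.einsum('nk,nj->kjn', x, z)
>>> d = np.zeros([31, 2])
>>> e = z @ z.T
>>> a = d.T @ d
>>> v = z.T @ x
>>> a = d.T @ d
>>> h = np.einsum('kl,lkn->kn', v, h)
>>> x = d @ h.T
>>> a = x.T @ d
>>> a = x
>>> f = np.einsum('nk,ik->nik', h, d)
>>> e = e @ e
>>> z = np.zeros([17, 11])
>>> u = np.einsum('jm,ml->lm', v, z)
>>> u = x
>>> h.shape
(7, 2)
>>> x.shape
(31, 7)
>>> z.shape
(17, 11)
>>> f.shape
(7, 31, 2)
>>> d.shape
(31, 2)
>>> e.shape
(2, 2)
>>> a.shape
(31, 7)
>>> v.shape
(7, 17)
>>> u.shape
(31, 7)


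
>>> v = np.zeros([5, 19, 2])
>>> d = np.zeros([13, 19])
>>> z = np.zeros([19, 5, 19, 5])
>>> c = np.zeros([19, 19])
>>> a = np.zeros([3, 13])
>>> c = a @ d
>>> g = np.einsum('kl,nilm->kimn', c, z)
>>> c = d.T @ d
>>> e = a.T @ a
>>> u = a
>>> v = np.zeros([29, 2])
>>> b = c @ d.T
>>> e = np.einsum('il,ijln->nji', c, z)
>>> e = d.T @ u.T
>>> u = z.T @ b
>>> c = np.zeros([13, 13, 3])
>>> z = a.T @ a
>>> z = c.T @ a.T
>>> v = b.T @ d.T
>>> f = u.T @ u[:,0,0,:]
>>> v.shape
(13, 13)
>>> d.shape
(13, 19)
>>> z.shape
(3, 13, 3)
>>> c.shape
(13, 13, 3)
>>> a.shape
(3, 13)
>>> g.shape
(3, 5, 5, 19)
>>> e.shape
(19, 3)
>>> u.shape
(5, 19, 5, 13)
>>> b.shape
(19, 13)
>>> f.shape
(13, 5, 19, 13)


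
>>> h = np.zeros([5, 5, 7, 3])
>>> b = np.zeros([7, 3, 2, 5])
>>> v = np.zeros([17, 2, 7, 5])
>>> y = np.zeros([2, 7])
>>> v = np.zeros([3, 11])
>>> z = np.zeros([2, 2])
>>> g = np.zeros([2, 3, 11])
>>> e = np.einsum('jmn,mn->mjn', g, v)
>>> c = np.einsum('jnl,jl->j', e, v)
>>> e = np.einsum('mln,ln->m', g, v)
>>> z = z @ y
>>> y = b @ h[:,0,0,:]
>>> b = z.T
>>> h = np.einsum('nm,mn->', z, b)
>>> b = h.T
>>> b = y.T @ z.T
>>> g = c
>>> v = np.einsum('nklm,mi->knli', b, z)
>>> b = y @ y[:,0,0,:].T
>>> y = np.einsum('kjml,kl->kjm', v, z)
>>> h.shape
()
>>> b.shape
(7, 3, 2, 7)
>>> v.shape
(2, 3, 3, 7)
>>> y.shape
(2, 3, 3)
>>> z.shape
(2, 7)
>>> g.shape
(3,)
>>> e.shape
(2,)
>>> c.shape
(3,)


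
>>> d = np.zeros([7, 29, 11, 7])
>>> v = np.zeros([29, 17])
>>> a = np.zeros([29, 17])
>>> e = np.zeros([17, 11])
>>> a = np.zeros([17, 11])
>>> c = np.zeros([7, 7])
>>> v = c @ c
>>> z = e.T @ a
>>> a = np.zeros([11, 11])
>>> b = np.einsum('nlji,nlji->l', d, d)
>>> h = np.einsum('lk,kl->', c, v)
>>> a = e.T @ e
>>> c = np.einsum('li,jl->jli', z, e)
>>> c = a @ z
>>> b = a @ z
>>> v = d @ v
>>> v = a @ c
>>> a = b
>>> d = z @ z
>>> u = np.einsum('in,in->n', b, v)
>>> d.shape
(11, 11)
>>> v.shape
(11, 11)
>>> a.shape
(11, 11)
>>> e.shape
(17, 11)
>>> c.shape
(11, 11)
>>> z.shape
(11, 11)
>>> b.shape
(11, 11)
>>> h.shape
()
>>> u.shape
(11,)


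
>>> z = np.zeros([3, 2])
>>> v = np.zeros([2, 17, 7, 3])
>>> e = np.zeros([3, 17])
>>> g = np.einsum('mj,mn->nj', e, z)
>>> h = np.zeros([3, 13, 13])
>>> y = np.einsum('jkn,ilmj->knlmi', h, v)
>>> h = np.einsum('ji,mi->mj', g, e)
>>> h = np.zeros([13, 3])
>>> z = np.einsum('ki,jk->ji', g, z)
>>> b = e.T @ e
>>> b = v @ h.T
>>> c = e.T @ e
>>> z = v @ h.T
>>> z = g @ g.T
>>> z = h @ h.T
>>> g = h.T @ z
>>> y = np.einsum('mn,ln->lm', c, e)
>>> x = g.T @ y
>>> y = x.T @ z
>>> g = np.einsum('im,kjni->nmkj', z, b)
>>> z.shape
(13, 13)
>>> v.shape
(2, 17, 7, 3)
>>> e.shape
(3, 17)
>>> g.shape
(7, 13, 2, 17)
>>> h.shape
(13, 3)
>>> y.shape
(17, 13)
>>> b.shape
(2, 17, 7, 13)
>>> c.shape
(17, 17)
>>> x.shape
(13, 17)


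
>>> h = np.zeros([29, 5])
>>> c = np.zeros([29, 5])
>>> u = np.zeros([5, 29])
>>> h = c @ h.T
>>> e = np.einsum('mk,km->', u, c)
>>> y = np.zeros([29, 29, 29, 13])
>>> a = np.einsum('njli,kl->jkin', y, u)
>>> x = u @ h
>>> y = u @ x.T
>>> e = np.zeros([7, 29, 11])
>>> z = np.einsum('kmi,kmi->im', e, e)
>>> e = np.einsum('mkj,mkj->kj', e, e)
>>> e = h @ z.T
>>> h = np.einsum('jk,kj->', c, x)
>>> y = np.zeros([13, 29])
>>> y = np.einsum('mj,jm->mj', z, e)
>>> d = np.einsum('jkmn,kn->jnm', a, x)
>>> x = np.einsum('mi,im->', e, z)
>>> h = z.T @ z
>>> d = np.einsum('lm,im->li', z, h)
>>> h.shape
(29, 29)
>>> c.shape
(29, 5)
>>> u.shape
(5, 29)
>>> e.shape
(29, 11)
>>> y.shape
(11, 29)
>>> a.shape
(29, 5, 13, 29)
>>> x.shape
()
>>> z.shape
(11, 29)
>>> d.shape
(11, 29)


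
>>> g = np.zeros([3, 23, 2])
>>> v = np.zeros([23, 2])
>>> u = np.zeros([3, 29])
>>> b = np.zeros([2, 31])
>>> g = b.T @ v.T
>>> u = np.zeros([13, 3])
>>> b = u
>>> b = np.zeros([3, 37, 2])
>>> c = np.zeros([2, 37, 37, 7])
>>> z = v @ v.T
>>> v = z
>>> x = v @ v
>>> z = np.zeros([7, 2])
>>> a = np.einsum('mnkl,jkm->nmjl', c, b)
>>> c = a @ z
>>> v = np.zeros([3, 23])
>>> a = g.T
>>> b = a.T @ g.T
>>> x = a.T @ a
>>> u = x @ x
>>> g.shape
(31, 23)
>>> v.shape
(3, 23)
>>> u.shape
(31, 31)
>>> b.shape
(31, 31)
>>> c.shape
(37, 2, 3, 2)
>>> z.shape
(7, 2)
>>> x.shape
(31, 31)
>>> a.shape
(23, 31)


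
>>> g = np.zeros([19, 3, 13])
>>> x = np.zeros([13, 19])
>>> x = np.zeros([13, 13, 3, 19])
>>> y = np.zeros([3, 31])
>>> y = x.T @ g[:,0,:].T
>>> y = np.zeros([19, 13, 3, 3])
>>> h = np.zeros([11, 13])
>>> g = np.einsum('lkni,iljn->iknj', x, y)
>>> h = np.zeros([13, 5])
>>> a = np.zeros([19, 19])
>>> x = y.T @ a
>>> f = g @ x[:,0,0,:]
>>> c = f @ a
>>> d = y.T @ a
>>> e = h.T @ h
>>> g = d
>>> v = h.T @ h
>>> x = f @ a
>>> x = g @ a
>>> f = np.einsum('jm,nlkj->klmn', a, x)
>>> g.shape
(3, 3, 13, 19)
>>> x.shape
(3, 3, 13, 19)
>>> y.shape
(19, 13, 3, 3)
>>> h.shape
(13, 5)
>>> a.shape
(19, 19)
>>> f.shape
(13, 3, 19, 3)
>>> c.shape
(19, 13, 3, 19)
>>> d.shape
(3, 3, 13, 19)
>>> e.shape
(5, 5)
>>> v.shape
(5, 5)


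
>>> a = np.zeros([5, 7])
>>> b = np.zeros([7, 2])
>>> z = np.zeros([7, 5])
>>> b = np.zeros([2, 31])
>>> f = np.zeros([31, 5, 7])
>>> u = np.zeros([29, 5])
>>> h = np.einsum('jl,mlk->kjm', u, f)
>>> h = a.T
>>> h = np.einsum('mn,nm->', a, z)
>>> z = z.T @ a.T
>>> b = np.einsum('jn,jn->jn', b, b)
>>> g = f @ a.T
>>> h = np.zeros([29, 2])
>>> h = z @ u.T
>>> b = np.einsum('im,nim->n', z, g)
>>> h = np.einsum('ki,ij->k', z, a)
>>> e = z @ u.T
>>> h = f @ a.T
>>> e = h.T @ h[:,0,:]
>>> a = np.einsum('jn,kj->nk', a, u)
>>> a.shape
(7, 29)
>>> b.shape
(31,)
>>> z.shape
(5, 5)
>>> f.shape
(31, 5, 7)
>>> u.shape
(29, 5)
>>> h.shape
(31, 5, 5)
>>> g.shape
(31, 5, 5)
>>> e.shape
(5, 5, 5)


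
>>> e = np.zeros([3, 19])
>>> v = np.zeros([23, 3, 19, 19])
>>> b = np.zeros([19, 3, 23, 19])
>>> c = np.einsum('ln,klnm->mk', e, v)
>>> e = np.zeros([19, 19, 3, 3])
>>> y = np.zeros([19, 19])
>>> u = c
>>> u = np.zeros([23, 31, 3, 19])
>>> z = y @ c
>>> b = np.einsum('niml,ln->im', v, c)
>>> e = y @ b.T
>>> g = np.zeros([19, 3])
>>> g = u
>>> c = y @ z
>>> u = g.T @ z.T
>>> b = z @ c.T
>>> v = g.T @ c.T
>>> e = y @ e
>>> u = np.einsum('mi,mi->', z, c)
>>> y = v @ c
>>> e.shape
(19, 3)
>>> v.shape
(19, 3, 31, 19)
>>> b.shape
(19, 19)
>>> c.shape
(19, 23)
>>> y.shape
(19, 3, 31, 23)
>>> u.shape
()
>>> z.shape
(19, 23)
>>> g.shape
(23, 31, 3, 19)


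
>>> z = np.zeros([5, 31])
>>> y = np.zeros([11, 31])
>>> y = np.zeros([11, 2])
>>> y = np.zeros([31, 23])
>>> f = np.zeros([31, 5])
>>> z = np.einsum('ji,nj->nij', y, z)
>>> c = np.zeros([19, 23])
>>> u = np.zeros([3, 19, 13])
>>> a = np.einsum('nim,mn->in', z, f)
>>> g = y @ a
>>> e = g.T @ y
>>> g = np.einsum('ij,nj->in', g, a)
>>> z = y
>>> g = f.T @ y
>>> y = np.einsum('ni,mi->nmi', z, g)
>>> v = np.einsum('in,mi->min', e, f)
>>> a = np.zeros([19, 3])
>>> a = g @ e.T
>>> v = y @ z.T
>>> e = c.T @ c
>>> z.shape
(31, 23)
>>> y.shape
(31, 5, 23)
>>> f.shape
(31, 5)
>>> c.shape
(19, 23)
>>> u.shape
(3, 19, 13)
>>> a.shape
(5, 5)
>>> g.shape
(5, 23)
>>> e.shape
(23, 23)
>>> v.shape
(31, 5, 31)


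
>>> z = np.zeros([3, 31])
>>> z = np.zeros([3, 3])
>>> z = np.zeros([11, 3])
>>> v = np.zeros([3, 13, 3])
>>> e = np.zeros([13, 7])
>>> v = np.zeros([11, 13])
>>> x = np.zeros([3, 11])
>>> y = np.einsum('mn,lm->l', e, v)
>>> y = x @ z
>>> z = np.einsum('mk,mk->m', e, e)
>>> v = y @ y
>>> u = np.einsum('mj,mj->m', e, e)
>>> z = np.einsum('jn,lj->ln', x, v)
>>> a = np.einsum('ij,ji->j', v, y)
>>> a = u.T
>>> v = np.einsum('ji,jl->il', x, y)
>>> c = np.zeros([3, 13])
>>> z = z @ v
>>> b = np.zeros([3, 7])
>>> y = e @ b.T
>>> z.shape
(3, 3)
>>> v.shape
(11, 3)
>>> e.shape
(13, 7)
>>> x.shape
(3, 11)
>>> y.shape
(13, 3)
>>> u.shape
(13,)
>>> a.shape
(13,)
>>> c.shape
(3, 13)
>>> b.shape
(3, 7)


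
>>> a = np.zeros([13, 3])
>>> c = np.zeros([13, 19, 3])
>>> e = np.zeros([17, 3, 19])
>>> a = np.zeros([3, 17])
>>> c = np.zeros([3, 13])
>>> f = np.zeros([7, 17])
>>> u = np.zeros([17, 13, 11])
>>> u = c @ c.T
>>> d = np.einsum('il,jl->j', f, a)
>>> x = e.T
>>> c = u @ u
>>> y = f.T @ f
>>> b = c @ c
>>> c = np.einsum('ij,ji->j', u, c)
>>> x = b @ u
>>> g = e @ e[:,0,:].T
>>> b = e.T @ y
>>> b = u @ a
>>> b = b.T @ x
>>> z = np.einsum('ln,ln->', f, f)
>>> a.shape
(3, 17)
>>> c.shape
(3,)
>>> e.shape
(17, 3, 19)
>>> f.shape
(7, 17)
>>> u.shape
(3, 3)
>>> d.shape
(3,)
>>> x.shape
(3, 3)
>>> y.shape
(17, 17)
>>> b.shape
(17, 3)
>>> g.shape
(17, 3, 17)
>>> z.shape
()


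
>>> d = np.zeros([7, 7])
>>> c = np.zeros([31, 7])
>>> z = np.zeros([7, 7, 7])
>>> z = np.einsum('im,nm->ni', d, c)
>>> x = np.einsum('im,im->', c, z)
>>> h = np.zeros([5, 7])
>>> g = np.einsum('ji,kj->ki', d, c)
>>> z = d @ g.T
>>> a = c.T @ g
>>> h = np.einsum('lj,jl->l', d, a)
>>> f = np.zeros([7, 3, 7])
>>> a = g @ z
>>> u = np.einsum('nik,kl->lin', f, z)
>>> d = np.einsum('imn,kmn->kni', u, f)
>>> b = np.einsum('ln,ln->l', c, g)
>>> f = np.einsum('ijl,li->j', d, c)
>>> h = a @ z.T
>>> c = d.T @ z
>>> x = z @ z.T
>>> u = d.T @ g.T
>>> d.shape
(7, 7, 31)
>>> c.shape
(31, 7, 31)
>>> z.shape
(7, 31)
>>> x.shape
(7, 7)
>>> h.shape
(31, 7)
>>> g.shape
(31, 7)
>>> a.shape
(31, 31)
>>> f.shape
(7,)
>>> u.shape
(31, 7, 31)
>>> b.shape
(31,)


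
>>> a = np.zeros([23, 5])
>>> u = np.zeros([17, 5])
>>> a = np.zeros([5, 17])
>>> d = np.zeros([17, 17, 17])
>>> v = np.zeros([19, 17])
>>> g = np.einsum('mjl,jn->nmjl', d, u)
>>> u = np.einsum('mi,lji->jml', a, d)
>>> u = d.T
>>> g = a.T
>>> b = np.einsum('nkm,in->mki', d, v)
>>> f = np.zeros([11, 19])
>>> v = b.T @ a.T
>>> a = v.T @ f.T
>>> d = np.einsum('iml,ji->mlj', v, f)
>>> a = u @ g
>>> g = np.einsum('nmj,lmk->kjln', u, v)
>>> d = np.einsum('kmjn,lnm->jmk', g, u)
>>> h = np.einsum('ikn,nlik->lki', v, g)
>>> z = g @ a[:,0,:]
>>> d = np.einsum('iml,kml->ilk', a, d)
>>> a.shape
(17, 17, 5)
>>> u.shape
(17, 17, 17)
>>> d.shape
(17, 5, 19)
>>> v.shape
(19, 17, 5)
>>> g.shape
(5, 17, 19, 17)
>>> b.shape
(17, 17, 19)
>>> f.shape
(11, 19)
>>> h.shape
(17, 17, 19)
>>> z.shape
(5, 17, 19, 5)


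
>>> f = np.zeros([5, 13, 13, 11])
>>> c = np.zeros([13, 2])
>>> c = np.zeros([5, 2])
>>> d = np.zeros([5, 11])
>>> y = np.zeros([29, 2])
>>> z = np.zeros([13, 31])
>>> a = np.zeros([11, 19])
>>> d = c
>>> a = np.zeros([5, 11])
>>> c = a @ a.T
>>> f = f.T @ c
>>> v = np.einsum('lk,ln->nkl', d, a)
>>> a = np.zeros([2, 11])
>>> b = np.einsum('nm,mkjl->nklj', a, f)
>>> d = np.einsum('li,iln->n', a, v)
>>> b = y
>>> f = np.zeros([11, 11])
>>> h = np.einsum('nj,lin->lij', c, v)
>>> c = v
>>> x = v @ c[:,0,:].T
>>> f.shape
(11, 11)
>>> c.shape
(11, 2, 5)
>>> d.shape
(5,)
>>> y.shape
(29, 2)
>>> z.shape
(13, 31)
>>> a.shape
(2, 11)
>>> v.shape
(11, 2, 5)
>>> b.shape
(29, 2)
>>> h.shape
(11, 2, 5)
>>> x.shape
(11, 2, 11)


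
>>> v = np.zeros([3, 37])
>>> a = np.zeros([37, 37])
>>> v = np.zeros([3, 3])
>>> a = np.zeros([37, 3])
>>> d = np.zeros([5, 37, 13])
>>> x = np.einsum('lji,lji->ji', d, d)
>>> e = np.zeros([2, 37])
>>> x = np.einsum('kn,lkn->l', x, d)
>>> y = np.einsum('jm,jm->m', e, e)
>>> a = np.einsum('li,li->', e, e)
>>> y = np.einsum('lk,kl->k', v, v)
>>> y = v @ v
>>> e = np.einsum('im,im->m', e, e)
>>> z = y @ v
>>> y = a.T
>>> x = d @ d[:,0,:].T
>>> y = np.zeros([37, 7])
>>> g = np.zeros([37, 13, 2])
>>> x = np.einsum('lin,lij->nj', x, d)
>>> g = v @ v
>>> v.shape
(3, 3)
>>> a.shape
()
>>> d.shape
(5, 37, 13)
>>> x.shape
(5, 13)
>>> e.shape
(37,)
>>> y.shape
(37, 7)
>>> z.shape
(3, 3)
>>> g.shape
(3, 3)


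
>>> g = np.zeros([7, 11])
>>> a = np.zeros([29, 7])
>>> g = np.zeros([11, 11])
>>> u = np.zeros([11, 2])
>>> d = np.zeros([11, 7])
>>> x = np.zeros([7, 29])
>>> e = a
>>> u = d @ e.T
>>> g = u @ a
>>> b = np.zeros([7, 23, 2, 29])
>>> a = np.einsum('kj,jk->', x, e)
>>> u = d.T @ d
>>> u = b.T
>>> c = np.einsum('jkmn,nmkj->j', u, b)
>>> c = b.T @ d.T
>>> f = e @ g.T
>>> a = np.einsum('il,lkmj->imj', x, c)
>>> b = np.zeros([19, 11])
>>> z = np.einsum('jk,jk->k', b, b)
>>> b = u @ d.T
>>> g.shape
(11, 7)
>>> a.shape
(7, 23, 11)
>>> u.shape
(29, 2, 23, 7)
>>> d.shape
(11, 7)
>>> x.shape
(7, 29)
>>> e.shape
(29, 7)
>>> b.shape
(29, 2, 23, 11)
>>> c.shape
(29, 2, 23, 11)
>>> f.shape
(29, 11)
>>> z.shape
(11,)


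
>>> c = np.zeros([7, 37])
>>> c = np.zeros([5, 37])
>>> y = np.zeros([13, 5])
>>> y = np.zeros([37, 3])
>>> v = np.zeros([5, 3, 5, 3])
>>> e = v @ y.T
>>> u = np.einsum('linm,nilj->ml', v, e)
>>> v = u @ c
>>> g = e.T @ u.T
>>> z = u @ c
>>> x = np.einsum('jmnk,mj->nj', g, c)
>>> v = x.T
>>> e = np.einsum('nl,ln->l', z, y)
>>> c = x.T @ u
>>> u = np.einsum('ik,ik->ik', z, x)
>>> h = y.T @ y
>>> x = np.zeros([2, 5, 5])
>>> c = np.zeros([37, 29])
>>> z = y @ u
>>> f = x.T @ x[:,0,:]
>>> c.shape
(37, 29)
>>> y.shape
(37, 3)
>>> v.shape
(37, 3)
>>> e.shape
(37,)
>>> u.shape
(3, 37)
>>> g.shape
(37, 5, 3, 3)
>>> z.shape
(37, 37)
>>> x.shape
(2, 5, 5)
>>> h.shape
(3, 3)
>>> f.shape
(5, 5, 5)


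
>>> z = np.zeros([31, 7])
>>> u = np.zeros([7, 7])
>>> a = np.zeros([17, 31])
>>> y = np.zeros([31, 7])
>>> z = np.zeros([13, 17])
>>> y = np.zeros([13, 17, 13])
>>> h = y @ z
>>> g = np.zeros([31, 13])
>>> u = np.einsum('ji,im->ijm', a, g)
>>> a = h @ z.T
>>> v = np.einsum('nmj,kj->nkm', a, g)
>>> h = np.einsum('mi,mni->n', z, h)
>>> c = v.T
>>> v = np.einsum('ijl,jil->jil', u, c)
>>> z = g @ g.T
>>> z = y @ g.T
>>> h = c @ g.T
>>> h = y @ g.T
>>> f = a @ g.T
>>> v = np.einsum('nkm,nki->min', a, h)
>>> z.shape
(13, 17, 31)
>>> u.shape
(31, 17, 13)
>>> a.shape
(13, 17, 13)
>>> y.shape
(13, 17, 13)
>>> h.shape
(13, 17, 31)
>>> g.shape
(31, 13)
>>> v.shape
(13, 31, 13)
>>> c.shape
(17, 31, 13)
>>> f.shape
(13, 17, 31)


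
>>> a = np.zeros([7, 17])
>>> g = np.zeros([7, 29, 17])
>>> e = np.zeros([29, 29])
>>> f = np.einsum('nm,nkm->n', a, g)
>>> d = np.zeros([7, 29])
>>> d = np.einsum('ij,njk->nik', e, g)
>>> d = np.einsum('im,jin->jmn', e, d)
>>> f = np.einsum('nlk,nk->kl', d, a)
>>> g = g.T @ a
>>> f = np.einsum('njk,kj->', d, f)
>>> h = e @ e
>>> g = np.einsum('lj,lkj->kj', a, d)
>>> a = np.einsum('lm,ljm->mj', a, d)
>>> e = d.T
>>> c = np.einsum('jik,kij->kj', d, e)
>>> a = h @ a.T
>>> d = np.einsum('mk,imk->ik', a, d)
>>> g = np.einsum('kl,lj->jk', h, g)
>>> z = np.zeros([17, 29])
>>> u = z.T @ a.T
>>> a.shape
(29, 17)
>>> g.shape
(17, 29)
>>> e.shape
(17, 29, 7)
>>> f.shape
()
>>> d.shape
(7, 17)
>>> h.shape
(29, 29)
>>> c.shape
(17, 7)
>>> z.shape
(17, 29)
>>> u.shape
(29, 29)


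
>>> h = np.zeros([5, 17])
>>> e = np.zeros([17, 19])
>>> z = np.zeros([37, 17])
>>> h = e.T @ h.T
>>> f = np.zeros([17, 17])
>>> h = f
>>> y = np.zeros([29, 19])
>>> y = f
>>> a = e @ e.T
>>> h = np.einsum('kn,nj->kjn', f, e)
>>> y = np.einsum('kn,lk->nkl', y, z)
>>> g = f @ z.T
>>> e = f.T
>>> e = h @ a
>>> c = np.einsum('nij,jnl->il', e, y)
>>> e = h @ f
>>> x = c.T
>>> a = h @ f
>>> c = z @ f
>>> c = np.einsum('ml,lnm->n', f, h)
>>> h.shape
(17, 19, 17)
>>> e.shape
(17, 19, 17)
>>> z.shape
(37, 17)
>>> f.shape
(17, 17)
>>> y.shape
(17, 17, 37)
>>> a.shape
(17, 19, 17)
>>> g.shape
(17, 37)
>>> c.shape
(19,)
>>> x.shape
(37, 19)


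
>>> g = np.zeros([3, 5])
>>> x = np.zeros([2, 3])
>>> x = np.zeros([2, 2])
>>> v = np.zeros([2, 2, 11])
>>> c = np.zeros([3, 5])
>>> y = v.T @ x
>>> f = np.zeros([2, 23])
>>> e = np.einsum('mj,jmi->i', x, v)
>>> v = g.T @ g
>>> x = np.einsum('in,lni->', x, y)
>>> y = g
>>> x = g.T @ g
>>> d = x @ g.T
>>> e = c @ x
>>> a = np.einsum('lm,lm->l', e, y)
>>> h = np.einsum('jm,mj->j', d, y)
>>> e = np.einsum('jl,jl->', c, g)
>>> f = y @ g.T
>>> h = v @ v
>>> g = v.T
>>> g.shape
(5, 5)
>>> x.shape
(5, 5)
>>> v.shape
(5, 5)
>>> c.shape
(3, 5)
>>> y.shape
(3, 5)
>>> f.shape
(3, 3)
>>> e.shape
()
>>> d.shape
(5, 3)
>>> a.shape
(3,)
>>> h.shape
(5, 5)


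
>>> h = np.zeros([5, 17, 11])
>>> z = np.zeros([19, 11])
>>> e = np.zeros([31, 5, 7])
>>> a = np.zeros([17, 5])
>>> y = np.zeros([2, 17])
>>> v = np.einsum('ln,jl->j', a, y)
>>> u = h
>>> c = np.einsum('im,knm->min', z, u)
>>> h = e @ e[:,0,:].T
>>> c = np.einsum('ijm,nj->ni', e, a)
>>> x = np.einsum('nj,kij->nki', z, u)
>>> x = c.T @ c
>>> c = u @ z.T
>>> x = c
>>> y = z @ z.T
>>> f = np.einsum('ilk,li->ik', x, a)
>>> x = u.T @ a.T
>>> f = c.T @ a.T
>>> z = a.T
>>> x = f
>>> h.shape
(31, 5, 31)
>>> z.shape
(5, 17)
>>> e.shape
(31, 5, 7)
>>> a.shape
(17, 5)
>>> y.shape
(19, 19)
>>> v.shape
(2,)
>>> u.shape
(5, 17, 11)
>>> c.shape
(5, 17, 19)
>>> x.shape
(19, 17, 17)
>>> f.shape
(19, 17, 17)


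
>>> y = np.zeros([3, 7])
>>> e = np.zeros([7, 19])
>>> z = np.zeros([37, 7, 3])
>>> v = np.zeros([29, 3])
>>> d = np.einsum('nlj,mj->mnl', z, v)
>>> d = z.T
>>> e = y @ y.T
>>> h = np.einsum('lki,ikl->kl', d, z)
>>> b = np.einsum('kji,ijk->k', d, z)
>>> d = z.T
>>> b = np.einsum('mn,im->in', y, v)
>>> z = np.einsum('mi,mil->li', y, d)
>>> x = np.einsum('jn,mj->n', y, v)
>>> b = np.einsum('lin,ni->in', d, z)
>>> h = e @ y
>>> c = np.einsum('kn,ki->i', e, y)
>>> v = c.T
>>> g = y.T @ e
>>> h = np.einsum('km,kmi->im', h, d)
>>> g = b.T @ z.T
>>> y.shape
(3, 7)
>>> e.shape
(3, 3)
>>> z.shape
(37, 7)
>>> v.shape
(7,)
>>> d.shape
(3, 7, 37)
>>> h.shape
(37, 7)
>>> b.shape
(7, 37)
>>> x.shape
(7,)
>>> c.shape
(7,)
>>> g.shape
(37, 37)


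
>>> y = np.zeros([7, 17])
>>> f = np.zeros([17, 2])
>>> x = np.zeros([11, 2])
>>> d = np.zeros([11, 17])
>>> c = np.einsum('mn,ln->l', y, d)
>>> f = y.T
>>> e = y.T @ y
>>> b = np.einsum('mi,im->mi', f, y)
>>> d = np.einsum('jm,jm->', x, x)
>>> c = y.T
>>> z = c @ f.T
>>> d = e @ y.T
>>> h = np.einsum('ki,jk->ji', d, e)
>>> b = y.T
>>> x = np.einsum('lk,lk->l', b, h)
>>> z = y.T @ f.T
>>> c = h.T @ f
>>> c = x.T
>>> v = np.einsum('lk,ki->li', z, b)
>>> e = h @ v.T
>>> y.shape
(7, 17)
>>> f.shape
(17, 7)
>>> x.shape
(17,)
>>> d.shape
(17, 7)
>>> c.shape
(17,)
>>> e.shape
(17, 17)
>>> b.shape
(17, 7)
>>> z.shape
(17, 17)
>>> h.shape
(17, 7)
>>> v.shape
(17, 7)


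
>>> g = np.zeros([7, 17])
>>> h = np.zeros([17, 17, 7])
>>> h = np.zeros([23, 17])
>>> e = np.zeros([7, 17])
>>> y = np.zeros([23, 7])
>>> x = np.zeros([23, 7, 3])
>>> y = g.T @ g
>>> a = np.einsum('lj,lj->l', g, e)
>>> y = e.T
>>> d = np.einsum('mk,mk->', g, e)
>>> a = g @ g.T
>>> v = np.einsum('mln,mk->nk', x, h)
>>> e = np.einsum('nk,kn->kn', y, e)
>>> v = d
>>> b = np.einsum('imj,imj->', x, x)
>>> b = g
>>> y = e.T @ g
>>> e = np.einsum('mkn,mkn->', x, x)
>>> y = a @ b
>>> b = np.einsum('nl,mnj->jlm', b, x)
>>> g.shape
(7, 17)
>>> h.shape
(23, 17)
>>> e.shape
()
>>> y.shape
(7, 17)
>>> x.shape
(23, 7, 3)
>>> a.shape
(7, 7)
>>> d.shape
()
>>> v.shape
()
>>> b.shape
(3, 17, 23)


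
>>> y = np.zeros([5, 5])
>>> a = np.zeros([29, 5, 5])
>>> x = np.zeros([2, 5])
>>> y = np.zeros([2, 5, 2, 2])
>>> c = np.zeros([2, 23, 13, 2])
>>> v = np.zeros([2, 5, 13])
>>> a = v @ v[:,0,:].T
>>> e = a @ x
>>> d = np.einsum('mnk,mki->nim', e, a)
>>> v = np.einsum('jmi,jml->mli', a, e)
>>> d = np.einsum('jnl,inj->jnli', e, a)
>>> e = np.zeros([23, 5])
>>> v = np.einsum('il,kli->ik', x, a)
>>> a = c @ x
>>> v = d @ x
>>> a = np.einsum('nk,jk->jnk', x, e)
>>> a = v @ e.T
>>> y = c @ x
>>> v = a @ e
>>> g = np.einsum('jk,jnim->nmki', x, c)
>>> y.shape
(2, 23, 13, 5)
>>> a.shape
(2, 5, 5, 23)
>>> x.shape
(2, 5)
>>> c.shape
(2, 23, 13, 2)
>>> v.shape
(2, 5, 5, 5)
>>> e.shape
(23, 5)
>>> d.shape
(2, 5, 5, 2)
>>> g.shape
(23, 2, 5, 13)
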